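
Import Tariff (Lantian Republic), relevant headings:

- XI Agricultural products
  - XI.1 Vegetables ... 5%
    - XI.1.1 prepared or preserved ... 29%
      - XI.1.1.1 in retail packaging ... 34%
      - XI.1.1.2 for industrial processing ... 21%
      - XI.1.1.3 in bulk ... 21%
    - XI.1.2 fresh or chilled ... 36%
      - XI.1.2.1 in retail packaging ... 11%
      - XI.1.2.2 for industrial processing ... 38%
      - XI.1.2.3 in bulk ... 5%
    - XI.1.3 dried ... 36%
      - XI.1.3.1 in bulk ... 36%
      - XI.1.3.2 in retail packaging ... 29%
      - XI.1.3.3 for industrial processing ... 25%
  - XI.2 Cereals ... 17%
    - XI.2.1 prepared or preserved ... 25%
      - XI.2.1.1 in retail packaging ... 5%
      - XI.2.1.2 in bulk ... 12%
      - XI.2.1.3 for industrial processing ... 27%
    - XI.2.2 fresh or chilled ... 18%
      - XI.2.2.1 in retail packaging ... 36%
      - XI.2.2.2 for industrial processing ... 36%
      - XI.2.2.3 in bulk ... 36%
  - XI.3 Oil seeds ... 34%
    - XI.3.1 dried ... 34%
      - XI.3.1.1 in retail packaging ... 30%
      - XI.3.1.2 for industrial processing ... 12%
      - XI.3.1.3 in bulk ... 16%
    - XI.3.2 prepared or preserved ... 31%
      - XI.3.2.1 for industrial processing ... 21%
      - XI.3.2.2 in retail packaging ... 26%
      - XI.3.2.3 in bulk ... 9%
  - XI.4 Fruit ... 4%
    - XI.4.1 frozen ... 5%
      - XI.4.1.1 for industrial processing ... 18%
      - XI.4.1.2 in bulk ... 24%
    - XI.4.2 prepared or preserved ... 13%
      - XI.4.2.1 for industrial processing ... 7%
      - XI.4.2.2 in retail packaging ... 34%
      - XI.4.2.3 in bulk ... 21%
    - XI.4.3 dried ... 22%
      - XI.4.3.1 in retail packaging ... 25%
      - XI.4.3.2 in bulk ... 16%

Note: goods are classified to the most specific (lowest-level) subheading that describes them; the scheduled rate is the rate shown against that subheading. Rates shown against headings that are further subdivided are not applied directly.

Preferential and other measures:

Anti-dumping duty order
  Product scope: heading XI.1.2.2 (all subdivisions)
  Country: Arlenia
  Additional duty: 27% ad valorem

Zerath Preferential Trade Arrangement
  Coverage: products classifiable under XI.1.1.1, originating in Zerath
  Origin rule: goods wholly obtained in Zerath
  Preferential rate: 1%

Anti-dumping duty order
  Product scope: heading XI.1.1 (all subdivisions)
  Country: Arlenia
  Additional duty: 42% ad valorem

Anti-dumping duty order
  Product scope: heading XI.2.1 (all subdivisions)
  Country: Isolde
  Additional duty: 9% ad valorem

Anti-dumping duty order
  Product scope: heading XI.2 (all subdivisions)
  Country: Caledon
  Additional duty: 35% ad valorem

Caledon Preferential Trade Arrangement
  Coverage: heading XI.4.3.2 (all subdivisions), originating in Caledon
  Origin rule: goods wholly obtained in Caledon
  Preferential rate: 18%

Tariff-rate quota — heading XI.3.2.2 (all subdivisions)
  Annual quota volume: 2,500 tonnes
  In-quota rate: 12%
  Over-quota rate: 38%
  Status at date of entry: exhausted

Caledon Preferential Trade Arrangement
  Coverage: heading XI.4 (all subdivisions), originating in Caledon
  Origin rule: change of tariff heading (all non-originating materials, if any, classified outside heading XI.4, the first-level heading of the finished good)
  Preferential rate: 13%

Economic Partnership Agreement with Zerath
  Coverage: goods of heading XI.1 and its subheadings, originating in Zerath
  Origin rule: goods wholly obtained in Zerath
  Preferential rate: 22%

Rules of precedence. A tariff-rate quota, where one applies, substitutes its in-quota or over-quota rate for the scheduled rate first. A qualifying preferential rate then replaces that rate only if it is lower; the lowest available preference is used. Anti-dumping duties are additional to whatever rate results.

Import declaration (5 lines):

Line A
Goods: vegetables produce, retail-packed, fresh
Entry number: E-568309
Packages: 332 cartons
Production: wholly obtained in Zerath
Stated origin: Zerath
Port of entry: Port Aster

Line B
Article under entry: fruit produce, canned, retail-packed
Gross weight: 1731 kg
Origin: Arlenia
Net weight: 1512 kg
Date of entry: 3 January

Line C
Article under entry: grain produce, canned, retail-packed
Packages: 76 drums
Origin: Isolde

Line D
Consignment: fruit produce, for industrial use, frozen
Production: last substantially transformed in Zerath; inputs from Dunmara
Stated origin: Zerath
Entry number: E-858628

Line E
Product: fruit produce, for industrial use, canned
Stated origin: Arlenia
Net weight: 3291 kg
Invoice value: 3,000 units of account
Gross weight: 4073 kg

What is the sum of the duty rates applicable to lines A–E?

84%

Line A: vegetables → XI.1; fresh → XI.1.2; retail-packed → XI.1.2.1. Scheduled 11%. Zerath agreement on XI.1.1.1: XI.1.2.1 not covered; Zerath agreement on XI.1: wholly obtained → 22% available; preference 22% not lower than 11% → no reduction. → 11%.
Line B: fruit → XI.4; canned → XI.4.2; retail-packed → XI.4.2.2. Scheduled 34%. No special measure applies. → 34%.
Line C: grain → XI.2; canned → XI.2.1; retail-packed → XI.2.1.1. Scheduled 5%. anti-dumping (Isolde, XI.2.1): +9%; total 5% + 9% = 14%. → 14%.
Line D: fruit → XI.4; frozen → XI.4.1; for industrial use → XI.4.1.1. Scheduled 18%. Zerath agreement on XI.1.1.1: XI.4.1.1 not covered; Zerath agreement on XI.1: XI.4.1.1 not covered. → 18%.
Line E: fruit → XI.4; canned → XI.4.2; for industrial use → XI.4.2.1. Scheduled 7%. No special measure applies. → 7%.
Sum: 11% + 34% + 14% + 18% + 7% = 84%.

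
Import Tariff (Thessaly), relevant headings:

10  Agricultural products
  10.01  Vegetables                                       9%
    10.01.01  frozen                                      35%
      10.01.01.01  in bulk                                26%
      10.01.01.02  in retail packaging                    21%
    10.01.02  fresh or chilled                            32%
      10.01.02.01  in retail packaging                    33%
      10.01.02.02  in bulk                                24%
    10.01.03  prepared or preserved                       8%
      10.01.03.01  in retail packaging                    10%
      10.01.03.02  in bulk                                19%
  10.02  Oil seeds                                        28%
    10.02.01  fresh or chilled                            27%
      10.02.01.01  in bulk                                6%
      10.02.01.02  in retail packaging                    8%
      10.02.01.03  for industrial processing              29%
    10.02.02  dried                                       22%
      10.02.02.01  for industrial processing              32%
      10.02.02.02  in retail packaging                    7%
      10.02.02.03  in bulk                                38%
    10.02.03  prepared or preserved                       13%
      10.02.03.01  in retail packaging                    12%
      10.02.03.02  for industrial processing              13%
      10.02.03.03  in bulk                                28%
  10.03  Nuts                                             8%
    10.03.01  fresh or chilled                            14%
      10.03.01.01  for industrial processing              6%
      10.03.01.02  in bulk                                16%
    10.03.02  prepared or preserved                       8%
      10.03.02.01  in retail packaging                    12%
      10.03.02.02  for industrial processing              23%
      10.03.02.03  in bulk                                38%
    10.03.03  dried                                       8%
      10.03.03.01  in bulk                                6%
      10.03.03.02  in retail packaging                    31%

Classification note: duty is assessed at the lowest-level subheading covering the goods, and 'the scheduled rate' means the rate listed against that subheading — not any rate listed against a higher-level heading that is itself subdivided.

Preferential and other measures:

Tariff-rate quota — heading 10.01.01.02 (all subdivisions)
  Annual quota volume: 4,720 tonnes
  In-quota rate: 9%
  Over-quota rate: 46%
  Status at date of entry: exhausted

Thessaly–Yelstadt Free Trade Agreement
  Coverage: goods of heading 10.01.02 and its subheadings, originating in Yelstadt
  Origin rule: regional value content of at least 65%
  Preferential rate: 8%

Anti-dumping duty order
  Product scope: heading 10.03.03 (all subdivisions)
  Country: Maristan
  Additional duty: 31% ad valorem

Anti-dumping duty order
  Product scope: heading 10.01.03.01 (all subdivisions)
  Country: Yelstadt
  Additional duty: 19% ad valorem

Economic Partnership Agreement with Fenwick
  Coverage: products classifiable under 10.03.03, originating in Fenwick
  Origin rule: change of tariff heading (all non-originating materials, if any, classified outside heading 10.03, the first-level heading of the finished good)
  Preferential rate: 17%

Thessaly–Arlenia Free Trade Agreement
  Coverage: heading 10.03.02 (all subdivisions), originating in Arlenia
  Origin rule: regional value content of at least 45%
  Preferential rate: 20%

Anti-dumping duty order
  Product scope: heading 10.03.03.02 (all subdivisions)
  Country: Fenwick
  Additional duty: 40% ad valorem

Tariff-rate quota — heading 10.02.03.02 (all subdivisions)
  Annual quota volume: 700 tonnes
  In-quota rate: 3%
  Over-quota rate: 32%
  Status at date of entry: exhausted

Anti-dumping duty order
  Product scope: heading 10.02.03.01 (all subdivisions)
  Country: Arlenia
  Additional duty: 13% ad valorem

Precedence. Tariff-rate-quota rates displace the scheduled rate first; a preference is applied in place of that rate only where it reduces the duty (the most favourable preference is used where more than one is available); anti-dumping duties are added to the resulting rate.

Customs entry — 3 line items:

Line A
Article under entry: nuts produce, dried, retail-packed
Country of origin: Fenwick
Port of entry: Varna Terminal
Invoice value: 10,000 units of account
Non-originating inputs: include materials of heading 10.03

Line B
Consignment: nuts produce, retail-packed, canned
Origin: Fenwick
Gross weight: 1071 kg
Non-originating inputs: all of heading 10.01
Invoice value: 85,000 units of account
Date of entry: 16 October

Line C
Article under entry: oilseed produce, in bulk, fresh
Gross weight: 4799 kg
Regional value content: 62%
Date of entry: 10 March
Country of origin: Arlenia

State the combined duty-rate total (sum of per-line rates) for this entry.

Line A: nuts → 10.03; dried → 10.03.03; retail-packed → 10.03.03.02. Scheduled 31%. Fenwick agreement on 10.03.03: CTH not met; anti-dumping (Fenwick, 10.03.03.02): +40%; total 31% + 40% = 71%. → 71%.
Line B: nuts → 10.03; canned → 10.03.02; retail-packed → 10.03.02.01. Scheduled 12%. Fenwick agreement on 10.03.03: 10.03.02.01 not covered. → 12%.
Line C: oilseed → 10.02; fresh → 10.02.01; in bulk → 10.02.01.01. Scheduled 6%. Arlenia agreement on 10.03.02: 10.02.01.01 not covered. → 6%.
Sum: 71% + 12% + 6% = 89%.

89%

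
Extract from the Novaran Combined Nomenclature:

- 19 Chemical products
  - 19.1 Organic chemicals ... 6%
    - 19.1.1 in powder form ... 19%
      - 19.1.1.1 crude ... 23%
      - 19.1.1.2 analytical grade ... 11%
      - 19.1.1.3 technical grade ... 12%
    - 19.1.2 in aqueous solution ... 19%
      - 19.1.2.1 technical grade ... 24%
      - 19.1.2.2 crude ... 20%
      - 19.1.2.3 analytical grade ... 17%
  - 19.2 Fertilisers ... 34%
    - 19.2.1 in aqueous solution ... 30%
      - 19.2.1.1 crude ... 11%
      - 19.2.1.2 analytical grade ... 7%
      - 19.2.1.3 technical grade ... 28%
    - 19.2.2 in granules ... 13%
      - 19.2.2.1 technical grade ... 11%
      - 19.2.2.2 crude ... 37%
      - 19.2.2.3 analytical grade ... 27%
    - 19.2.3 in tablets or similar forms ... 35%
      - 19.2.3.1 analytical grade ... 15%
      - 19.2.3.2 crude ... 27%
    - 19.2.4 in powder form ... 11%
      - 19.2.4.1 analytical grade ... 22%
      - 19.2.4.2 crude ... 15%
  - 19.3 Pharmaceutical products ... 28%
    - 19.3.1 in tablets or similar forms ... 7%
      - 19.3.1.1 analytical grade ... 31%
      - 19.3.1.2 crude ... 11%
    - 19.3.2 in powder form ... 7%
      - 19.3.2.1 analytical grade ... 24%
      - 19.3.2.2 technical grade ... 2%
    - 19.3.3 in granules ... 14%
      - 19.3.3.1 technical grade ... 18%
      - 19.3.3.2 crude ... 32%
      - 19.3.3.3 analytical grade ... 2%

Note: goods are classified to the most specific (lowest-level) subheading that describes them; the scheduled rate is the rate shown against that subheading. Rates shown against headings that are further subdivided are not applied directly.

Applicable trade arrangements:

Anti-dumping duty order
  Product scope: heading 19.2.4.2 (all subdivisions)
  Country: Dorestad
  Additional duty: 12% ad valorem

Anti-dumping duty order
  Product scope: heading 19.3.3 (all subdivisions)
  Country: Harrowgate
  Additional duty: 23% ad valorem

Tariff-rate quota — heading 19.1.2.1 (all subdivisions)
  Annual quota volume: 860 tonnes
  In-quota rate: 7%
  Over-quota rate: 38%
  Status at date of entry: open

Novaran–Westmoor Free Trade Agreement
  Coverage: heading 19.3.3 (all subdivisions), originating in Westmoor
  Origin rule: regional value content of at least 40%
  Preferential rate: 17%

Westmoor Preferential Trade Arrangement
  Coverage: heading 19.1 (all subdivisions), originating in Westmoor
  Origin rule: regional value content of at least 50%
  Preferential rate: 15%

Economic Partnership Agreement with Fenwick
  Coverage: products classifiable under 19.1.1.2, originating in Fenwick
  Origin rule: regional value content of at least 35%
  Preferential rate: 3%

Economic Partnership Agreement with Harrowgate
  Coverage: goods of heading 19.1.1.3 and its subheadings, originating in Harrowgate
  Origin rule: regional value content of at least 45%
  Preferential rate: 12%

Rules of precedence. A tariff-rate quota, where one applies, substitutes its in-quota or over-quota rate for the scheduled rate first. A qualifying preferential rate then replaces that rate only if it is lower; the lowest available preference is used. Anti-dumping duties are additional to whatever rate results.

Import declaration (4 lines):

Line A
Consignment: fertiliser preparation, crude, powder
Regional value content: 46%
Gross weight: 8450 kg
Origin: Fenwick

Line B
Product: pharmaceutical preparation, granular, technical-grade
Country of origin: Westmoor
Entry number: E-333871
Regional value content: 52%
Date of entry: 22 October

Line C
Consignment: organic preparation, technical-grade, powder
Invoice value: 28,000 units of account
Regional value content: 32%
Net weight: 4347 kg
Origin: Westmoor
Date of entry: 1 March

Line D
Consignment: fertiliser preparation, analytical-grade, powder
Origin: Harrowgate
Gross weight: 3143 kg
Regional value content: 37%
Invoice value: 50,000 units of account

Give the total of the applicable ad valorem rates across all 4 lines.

Line A: fertiliser → 19.2; powder → 19.2.4; crude → 19.2.4.2. Scheduled 15%. Fenwick agreement on 19.1.1.2: 19.2.4.2 not covered. → 15%.
Line B: pharmaceutical → 19.3; granular → 19.3.3; technical-grade → 19.3.3.1. Scheduled 18%. Westmoor agreement on 19.3.3: RVC ≥ 40% → 17% available; Westmoor agreement on 19.1: 19.3.3.1 not covered; preferential 17%. → 17%.
Line C: organic → 19.1; powder → 19.1.1; technical-grade → 19.1.1.3. Scheduled 12%. Westmoor agreement on 19.3.3: 19.1.1.3 not covered; Westmoor agreement on 19.1: RVC < 50%. → 12%.
Line D: fertiliser → 19.2; powder → 19.2.4; analytical-grade → 19.2.4.1. Scheduled 22%. Harrowgate agreement on 19.1.1.3: 19.2.4.1 not covered. → 22%.
Sum: 15% + 17% + 12% + 22% = 66%.

66%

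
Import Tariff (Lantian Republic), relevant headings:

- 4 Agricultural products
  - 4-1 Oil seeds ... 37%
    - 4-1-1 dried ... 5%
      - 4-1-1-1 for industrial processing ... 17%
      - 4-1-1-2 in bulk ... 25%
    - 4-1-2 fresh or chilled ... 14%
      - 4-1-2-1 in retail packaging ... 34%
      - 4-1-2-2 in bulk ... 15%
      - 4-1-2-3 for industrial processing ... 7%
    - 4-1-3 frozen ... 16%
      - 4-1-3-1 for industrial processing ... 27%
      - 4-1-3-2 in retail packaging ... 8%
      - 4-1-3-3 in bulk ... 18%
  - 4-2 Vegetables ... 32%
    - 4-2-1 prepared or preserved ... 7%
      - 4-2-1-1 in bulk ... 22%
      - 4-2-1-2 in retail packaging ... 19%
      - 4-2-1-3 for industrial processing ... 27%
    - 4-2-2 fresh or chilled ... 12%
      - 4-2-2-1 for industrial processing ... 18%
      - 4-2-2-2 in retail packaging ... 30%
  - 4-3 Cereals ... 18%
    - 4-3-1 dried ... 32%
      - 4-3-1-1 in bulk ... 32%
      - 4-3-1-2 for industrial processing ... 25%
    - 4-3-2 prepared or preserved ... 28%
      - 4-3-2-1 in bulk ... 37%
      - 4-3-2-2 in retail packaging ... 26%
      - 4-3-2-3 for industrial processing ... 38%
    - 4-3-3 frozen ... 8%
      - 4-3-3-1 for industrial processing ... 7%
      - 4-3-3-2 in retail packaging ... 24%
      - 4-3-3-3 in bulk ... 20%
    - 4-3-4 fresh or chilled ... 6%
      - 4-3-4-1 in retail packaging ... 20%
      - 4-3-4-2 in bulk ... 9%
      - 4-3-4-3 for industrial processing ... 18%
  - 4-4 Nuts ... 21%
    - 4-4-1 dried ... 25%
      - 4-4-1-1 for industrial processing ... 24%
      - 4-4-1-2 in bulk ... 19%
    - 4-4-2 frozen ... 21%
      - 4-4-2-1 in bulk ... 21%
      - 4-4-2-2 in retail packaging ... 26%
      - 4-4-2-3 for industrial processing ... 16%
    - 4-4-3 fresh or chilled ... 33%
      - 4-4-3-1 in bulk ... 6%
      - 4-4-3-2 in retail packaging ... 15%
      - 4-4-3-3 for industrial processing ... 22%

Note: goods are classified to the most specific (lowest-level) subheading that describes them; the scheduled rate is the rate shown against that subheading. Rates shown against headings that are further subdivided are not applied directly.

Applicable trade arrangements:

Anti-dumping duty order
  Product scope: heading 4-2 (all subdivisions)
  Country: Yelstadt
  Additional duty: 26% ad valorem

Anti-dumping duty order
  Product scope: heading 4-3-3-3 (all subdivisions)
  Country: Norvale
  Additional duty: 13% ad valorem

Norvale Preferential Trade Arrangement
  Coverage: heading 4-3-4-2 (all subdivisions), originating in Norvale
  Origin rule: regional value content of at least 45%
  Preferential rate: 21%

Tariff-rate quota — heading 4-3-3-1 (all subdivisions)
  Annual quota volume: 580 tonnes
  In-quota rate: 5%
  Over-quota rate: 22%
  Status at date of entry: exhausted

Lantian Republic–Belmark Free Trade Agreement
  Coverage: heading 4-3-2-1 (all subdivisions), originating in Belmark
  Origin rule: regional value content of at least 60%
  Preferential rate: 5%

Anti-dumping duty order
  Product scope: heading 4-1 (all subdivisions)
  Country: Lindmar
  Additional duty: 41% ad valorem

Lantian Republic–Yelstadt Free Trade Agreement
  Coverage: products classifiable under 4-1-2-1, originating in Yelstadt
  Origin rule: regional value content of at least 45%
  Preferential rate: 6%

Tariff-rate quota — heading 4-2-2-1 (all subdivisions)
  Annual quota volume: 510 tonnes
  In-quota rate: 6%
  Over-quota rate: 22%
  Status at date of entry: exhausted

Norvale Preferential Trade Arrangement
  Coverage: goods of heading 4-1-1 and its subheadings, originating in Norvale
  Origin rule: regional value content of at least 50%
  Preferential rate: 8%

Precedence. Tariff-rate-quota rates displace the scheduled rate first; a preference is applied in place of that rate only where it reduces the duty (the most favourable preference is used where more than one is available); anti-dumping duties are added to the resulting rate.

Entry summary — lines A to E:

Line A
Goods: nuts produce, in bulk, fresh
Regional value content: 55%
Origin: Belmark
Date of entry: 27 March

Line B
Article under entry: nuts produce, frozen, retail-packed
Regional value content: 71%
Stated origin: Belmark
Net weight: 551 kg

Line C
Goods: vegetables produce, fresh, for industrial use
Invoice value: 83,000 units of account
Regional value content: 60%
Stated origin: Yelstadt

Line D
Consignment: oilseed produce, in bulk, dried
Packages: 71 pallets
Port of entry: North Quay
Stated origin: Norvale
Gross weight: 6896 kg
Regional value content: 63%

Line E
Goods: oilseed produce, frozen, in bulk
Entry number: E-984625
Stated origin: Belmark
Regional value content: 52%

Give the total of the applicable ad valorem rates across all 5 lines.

106%

Line A: nuts → 4-4; fresh → 4-4-3; in bulk → 4-4-3-1. Scheduled 6%. Belmark agreement on 4-3-2-1: 4-4-3-1 not covered. → 6%.
Line B: nuts → 4-4; frozen → 4-4-2; retail-packed → 4-4-2-2. Scheduled 26%. Belmark agreement on 4-3-2-1: 4-4-2-2 not covered. → 26%.
Line C: vegetables → 4-2; fresh → 4-2-2; for industrial use → 4-2-2-1. Scheduled 18%. quota on 4-2-2-1 exhausted → over-quota 22%; Yelstadt agreement on 4-1-2-1: 4-2-2-1 not covered; anti-dumping (Yelstadt, 4-2): +26%; total 22% + 26% = 48%. → 48%.
Line D: oilseed → 4-1; dried → 4-1-1; in bulk → 4-1-1-2. Scheduled 25%. Norvale agreement on 4-3-4-2: 4-1-1-2 not covered; Norvale agreement on 4-1-1: RVC ≥ 50% → 8% available; preferential 8%. → 8%.
Line E: oilseed → 4-1; frozen → 4-1-3; in bulk → 4-1-3-3. Scheduled 18%. Belmark agreement on 4-3-2-1: 4-1-3-3 not covered. → 18%.
Sum: 6% + 26% + 48% + 8% + 18% = 106%.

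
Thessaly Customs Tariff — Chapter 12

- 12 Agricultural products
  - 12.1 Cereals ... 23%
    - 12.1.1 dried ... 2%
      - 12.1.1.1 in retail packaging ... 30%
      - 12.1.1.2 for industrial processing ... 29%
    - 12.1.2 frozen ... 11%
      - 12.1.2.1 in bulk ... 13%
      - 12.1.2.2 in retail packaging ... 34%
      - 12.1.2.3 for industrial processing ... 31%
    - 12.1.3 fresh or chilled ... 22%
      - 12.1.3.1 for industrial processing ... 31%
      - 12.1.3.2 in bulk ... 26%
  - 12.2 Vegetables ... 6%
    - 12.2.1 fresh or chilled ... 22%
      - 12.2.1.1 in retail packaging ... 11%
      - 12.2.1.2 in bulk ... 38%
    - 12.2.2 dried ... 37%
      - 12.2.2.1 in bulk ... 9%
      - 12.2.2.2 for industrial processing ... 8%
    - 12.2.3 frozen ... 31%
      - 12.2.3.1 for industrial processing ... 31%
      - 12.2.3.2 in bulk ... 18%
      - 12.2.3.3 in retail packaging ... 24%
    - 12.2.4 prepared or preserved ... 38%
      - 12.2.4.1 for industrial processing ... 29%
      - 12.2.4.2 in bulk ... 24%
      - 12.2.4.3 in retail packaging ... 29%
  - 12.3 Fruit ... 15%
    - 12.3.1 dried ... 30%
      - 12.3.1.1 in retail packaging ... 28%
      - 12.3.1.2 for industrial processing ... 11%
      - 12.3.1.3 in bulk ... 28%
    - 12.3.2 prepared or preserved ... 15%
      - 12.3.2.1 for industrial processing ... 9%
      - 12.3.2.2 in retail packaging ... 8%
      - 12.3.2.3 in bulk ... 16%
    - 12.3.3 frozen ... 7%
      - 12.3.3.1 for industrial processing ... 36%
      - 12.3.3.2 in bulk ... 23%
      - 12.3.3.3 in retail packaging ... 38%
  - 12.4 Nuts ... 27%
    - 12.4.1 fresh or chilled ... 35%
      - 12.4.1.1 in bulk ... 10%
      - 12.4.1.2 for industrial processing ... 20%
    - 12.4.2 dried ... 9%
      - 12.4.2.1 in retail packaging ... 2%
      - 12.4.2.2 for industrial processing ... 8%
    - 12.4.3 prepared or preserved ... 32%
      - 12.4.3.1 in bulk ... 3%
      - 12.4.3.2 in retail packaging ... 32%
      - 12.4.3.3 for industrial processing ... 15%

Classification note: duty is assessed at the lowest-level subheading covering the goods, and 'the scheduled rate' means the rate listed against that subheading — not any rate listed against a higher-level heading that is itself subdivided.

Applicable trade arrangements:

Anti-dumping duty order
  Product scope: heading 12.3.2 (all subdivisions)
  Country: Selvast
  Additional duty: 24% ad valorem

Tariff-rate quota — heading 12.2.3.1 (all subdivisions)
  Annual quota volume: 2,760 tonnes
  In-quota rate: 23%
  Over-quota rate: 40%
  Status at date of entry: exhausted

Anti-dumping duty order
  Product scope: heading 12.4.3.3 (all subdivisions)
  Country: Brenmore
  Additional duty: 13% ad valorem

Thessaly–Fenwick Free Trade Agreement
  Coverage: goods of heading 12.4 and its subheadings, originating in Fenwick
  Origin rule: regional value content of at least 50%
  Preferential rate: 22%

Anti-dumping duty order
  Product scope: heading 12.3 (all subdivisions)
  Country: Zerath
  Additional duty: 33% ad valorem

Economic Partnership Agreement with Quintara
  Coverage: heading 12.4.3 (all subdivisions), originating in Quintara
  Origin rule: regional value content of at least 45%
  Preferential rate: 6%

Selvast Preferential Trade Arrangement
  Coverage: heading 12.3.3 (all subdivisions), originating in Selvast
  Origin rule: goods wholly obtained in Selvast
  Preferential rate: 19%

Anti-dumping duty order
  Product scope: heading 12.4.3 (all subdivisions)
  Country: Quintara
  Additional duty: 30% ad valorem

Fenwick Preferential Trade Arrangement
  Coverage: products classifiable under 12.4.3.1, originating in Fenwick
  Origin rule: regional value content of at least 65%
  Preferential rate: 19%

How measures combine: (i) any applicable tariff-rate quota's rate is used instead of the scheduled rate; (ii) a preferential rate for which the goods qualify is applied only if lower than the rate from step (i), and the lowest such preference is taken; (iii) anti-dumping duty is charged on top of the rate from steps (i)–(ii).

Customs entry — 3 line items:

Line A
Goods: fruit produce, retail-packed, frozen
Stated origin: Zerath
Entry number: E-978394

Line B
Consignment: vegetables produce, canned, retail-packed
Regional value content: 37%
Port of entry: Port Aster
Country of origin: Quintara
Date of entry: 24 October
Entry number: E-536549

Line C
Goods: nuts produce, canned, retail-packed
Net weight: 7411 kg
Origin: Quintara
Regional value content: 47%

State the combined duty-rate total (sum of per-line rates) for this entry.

Line A: fruit → 12.3; frozen → 12.3.3; retail-packed → 12.3.3.3. Scheduled 38%. anti-dumping (Zerath, 12.3): +33%; total 38% + 33% = 71%. → 71%.
Line B: vegetables → 12.2; canned → 12.2.4; retail-packed → 12.2.4.3. Scheduled 29%. Quintara agreement on 12.4.3: 12.2.4.3 not covered. → 29%.
Line C: nuts → 12.4; canned → 12.4.3; retail-packed → 12.4.3.2. Scheduled 32%. Quintara agreement on 12.4.3: RVC ≥ 45% → 6% available; preferential 6%; anti-dumping (Quintara, 12.4.3): +30%; total 6% + 30% = 36%. → 36%.
Sum: 71% + 29% + 36% = 136%.

136%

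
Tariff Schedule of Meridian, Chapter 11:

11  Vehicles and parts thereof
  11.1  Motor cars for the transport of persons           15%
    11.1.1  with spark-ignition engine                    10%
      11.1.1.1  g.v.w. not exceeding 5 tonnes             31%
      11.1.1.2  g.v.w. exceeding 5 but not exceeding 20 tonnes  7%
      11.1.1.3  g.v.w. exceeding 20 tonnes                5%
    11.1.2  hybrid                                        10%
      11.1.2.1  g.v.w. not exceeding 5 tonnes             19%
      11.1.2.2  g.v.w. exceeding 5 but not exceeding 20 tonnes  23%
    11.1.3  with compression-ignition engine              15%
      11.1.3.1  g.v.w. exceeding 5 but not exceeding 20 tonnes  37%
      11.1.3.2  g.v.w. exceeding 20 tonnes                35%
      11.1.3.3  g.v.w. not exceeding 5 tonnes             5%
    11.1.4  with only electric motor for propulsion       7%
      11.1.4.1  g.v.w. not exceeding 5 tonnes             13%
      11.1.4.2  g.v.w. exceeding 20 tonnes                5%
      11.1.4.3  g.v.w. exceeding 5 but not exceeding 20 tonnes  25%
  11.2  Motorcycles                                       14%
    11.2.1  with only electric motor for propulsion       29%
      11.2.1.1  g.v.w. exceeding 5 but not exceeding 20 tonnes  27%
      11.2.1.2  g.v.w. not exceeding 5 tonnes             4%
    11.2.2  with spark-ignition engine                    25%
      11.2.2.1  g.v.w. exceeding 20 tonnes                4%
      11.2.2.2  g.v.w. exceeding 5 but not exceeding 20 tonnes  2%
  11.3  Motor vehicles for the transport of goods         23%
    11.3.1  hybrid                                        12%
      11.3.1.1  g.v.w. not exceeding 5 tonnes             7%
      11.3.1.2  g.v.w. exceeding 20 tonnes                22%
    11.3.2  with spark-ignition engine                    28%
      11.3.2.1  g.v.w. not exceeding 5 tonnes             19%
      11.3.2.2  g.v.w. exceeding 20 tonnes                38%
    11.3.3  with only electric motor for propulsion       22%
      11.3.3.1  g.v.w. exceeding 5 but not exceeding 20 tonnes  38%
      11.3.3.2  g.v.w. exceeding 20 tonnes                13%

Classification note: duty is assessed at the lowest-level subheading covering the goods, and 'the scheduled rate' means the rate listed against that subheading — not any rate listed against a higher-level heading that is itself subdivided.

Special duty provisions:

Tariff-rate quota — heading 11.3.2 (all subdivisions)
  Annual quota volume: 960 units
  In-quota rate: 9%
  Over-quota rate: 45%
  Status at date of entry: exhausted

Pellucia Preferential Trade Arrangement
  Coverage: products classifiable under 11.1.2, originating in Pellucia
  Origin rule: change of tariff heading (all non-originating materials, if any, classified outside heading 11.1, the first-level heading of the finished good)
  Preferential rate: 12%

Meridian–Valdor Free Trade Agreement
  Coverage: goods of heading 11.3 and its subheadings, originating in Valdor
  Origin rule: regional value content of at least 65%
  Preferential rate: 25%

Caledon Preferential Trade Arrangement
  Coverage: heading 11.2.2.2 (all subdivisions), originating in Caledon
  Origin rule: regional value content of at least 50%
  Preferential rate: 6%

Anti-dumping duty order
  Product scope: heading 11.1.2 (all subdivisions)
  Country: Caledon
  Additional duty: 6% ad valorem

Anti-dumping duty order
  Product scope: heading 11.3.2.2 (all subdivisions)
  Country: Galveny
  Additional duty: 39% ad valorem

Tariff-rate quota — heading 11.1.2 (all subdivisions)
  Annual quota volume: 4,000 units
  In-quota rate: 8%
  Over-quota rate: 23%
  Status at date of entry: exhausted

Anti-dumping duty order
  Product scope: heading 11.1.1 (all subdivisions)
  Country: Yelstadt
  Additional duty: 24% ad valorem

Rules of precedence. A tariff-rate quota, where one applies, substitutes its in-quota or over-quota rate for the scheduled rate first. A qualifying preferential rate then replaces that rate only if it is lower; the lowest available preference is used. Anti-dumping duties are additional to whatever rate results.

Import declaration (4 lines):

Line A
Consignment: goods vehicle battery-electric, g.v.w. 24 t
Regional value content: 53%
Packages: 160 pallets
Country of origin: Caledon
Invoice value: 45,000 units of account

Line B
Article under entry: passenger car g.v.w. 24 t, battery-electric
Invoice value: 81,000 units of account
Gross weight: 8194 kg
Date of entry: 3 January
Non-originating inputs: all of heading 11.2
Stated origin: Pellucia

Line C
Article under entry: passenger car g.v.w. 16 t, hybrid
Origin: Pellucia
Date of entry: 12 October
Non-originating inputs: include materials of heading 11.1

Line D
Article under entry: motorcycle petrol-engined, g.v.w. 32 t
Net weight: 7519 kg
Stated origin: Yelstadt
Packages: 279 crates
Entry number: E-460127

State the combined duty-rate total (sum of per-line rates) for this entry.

Line A: goods vehicle → 11.3; battery-electric → 11.3.3; g.v.w. 24 t → 11.3.3.2. Scheduled 13%. Caledon agreement on 11.2.2.2: 11.3.3.2 not covered. → 13%.
Line B: passenger car → 11.1; battery-electric → 11.1.4; g.v.w. 24 t → 11.1.4.2. Scheduled 5%. Pellucia agreement on 11.1.2: 11.1.4.2 not covered. → 5%.
Line C: passenger car → 11.1; hybrid → 11.1.2; g.v.w. 16 t → 11.1.2.2. Scheduled 23%. quota on 11.1.2 exhausted → over-quota 23%; Pellucia agreement on 11.1.2: CTH not met. → 23%.
Line D: motorcycle → 11.2; petrol-engined → 11.2.2; g.v.w. 32 t → 11.2.2.1. Scheduled 4%. No special measure applies. → 4%.
Sum: 13% + 5% + 23% + 4% = 45%.

45%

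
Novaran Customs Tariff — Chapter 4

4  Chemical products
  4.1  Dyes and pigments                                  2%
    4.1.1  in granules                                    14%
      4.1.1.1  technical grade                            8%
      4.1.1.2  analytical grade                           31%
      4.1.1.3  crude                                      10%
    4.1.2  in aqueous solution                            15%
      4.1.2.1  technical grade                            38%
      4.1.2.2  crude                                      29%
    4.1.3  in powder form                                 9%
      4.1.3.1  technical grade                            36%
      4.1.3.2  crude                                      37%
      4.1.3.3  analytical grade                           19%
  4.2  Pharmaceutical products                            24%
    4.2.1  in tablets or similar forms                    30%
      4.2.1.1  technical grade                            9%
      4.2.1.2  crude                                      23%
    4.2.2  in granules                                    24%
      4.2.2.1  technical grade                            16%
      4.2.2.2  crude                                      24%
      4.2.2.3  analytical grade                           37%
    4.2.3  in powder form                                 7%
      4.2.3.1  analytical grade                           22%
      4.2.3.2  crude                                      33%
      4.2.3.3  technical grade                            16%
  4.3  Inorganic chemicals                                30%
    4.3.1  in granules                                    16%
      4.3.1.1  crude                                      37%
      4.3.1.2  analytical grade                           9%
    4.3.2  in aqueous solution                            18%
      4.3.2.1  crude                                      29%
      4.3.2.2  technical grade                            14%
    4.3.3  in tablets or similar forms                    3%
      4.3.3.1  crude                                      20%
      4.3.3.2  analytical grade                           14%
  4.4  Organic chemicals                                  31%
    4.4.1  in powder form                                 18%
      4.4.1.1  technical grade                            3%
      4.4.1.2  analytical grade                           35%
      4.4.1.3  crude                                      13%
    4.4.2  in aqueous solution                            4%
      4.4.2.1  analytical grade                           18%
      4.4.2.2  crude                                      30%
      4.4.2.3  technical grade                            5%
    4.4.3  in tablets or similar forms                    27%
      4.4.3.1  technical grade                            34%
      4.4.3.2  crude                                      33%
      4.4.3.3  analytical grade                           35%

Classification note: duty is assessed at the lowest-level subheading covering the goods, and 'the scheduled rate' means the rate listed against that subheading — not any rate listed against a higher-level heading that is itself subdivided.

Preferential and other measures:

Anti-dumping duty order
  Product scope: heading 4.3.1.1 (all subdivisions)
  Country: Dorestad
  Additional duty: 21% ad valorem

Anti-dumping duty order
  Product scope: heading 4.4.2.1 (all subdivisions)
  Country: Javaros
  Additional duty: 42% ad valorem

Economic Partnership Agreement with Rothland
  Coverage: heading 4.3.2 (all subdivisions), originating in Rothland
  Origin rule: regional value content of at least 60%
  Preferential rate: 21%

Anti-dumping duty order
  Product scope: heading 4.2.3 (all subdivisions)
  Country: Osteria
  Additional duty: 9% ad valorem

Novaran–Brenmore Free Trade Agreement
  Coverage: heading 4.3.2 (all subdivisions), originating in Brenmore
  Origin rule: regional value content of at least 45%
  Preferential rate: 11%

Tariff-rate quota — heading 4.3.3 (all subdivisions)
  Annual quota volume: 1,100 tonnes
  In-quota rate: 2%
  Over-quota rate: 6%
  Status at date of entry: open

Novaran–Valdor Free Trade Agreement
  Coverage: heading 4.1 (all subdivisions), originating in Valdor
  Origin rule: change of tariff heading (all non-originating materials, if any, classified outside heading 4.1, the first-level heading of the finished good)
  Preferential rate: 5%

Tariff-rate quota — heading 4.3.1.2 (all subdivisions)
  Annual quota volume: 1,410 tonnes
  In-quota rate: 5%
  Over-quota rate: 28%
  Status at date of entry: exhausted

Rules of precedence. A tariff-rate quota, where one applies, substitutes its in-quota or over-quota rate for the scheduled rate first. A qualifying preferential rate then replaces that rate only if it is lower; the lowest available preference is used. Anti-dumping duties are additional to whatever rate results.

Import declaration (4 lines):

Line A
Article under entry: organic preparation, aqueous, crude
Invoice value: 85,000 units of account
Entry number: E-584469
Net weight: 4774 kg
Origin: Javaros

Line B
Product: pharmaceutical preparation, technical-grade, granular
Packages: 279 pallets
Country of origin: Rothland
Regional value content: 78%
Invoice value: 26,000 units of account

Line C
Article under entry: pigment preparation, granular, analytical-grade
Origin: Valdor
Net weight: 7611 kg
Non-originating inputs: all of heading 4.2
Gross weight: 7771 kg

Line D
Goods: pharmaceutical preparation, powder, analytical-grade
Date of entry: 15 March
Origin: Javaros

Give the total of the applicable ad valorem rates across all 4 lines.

Line A: organic → 4.4; aqueous → 4.4.2; crude → 4.4.2.2. Scheduled 30%. No special measure applies. → 30%.
Line B: pharmaceutical → 4.2; granular → 4.2.2; technical-grade → 4.2.2.1. Scheduled 16%. Rothland agreement on 4.3.2: 4.2.2.1 not covered. → 16%.
Line C: pigment → 4.1; granular → 4.1.1; analytical-grade → 4.1.1.2. Scheduled 31%. Valdor agreement on 4.1: CTH met → 5% available; preferential 5%. → 5%.
Line D: pharmaceutical → 4.2; powder → 4.2.3; analytical-grade → 4.2.3.1. Scheduled 22%. No special measure applies. → 22%.
Sum: 30% + 16% + 5% + 22% = 73%.

73%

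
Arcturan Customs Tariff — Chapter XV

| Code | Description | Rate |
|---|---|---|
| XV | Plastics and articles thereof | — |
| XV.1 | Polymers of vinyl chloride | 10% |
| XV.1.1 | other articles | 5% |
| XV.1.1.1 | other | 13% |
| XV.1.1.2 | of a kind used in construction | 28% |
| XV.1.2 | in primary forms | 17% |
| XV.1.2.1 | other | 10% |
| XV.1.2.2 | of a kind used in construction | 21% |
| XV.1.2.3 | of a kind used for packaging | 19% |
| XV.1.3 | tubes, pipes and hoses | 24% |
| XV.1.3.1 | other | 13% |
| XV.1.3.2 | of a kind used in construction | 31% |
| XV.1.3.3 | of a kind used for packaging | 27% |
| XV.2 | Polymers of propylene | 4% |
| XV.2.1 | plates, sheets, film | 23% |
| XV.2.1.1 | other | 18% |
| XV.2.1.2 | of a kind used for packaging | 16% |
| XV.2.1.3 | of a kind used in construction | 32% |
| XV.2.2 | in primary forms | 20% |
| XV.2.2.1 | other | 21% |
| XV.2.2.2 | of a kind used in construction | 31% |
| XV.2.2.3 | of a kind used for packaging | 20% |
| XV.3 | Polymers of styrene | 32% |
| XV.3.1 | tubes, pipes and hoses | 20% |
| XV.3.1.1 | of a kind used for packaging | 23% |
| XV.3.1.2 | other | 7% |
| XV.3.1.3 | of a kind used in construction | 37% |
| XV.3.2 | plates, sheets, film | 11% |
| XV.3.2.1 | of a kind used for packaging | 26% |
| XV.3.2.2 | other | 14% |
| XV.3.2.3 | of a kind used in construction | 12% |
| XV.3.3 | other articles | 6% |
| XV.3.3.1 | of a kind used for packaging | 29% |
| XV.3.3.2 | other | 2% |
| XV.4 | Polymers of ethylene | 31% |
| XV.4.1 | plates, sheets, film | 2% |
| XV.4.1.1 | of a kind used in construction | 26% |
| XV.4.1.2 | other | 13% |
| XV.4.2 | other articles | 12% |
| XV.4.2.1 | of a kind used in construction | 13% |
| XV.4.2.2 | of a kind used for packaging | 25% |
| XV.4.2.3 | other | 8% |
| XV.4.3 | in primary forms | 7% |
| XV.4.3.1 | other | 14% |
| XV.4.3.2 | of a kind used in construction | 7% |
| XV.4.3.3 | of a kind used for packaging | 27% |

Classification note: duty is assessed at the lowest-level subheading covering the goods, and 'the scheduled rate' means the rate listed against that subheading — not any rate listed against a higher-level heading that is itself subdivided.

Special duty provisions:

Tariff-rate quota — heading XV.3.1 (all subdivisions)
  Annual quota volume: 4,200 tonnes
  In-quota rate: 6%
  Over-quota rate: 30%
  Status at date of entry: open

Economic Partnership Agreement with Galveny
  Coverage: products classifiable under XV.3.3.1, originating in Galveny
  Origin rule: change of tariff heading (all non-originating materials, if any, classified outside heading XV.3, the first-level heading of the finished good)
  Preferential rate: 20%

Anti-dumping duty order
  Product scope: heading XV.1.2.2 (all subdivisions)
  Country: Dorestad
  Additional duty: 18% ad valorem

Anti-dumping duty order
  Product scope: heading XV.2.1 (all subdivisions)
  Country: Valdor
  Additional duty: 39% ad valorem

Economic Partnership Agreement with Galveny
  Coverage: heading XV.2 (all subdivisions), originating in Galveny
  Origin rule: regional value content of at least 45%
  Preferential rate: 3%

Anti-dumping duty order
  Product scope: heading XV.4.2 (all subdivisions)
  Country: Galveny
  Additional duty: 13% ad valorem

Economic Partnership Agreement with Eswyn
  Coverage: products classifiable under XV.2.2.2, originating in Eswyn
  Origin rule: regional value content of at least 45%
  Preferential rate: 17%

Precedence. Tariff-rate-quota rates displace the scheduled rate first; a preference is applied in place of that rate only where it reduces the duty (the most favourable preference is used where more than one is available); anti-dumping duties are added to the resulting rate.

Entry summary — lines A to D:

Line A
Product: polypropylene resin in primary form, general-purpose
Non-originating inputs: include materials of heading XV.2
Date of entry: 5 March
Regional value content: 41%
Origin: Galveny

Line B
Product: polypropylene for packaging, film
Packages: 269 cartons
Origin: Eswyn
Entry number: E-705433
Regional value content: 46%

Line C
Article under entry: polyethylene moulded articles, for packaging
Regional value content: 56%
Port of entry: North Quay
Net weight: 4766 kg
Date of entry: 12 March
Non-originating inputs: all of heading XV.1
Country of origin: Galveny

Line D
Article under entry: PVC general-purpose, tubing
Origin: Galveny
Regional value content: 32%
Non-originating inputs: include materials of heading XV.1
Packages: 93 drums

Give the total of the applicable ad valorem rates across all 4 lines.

Line A: polypropylene → XV.2; resin in primary form → XV.2.2; general-purpose → XV.2.2.1. Scheduled 21%. Galveny agreement on XV.3.3.1: XV.2.2.1 not covered; Galveny agreement on XV.2: RVC < 45%. → 21%.
Line B: polypropylene → XV.2; film → XV.2.1; for packaging → XV.2.1.2. Scheduled 16%. Eswyn agreement on XV.2.2.2: XV.2.1.2 not covered. → 16%.
Line C: polyethylene → XV.4; moulded articles → XV.4.2; for packaging → XV.4.2.2. Scheduled 25%. Galveny agreement on XV.3.3.1: XV.4.2.2 not covered; Galveny agreement on XV.2: XV.4.2.2 not covered; anti-dumping (Galveny, XV.4.2): +13%; total 25% + 13% = 38%. → 38%.
Line D: PVC → XV.1; tubing → XV.1.3; general-purpose → XV.1.3.1. Scheduled 13%. Galveny agreement on XV.3.3.1: XV.1.3.1 not covered; Galveny agreement on XV.2: XV.1.3.1 not covered. → 13%.
Sum: 21% + 16% + 38% + 13% = 88%.

88%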